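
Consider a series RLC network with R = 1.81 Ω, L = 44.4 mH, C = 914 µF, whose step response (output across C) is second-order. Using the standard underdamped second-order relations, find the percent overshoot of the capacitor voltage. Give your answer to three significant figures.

%OS ≈ 66.3%

For a series RLC circuit (capacitor voltage as output), ω_n = 1/√(LC) = 1/√(44.4 mH · 914 µF) = 157 rad/s.
ζ = (R/2)·√(C/L) = (1.81/2)·√(914 µF/44.4 mH) = 0.130.
%OS = 100 e^{−πζ/√(1−ζ²)} with ζ = 0.130 gives 66.3%.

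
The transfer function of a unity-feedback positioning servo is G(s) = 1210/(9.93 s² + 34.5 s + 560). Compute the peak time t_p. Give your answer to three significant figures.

t_p ≈ 0.430 s

Dividing through by 9.93: denominator becomes s² + 3.474 s + 56.39.
So ω_n = √56.39 = 7.51 rad/s and ζ = 3.474/(2·7.51) = 0.231.
ω_d = 7.51·√(1 − 0.231²) = 7.31 rad/s. t_p = π/ω_d = 0.430 s.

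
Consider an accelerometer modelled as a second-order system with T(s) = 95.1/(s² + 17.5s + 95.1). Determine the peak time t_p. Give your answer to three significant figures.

t_p ≈ 0.730 s

ω_n = √95.1 = 9.75 rad/s; ζ = 17.5/(2·9.75) = 0.897.
The damped frequency ω_d = ω_n√(1−ζ²) = 4.31 rad/s. Then t_p = π/ω_d = 0.730 s.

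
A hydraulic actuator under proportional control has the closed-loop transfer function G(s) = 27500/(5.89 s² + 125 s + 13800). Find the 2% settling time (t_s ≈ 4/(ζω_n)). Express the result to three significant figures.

t_s ≈ 0.377 s

Dividing through by 5.89: denominator becomes s² + 21.22 s + 2343.
So ω_n = √2343 = 48.4 rad/s and ζ = 21.22/(2·48.4) = 0.219.
t_s ≈ 4/(ζω_n) = 0.377 s.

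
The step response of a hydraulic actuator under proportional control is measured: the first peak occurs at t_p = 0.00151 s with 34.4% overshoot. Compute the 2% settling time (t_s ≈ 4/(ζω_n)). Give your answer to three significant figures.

t_s ≈ 0.00566 s

ζ from %OS: ζ = |ln 0.344|/√(π²+ln²0.344) = 0.322.
t_p = π/ω_d ⇒ ω_d = 2080 rad/s; then ω_n = ω_d/√(1−ζ²) = 2200 rad/s.
t_s ≈ 4/(ζω_n) = 4/(0.322·2200) = 0.00566 s.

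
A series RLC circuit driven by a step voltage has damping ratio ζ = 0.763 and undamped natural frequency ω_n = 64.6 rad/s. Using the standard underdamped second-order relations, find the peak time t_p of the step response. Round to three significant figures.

The damped frequency is ω_d = ω_n√(1−ζ²) = 64.6·√(1−0.582) = 41.8 rad/s.
Peak time t_p = π/ω_d = π/41.8 = 0.0752 s.

t_p ≈ 0.0752 s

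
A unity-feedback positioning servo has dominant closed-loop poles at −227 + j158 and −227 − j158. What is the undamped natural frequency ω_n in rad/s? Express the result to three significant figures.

With σ = 227, ω_d = 158: ω_n = √(σ²+ω_d²) = 277 rad/s, ζ = σ/ω_n = 0.821.

ω_n ≈ 277 rad/s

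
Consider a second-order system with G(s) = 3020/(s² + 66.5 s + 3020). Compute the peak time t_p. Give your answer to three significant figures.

ω_n = √3020 = 55.0 rad/s; ζ = 66.5/(2·55.0) = 0.605.
ω_d = 55.0·√(1 − 0.605²) = 43.8 rad/s. Then t_p = π/ω_d = 0.0718 s.

t_p ≈ 0.0718 s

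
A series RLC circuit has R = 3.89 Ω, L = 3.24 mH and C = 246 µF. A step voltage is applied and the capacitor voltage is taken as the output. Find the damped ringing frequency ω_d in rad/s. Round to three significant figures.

For a series RLC circuit (capacitor voltage as output), ω_n = 1/√(LC) = 1/√(3.24 mH · 246 µF) = 1120 rad/s.
ζ = (R/2)·√(C/L) = (3.89/2)·√(246 µF/3.24 mH) = 0.536.
The damped frequency ω_d = ω_n√(1−ζ²) = 946 rad/s.

ω_d ≈ 946 rad/s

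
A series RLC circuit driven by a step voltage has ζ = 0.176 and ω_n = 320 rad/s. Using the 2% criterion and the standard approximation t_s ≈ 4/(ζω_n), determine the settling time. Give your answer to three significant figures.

t_s ≈ 0.0710 s

t_s ≈ 4/(ζω_n) = 4/(0.176 × 320) = 0.0710 s.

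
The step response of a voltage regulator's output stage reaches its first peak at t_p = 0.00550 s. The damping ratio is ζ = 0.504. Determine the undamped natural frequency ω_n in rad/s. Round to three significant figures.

Peak time t_p = π/ω_d, so ω_d = π/t_p = π/0.00550 = 571 rad/s.
ω_n = ω_d/√(1−ζ²) = 571/√0.746 = 661 rad/s.

ω_n ≈ 661 rad/s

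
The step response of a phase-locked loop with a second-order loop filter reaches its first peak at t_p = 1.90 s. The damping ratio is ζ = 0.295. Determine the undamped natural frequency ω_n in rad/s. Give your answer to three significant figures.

Peak time t_p = π/ω_d, so ω_d = π/t_p = π/1.90 = 1.65 rad/s.
ω_n = ω_d/√(1−ζ²) = 1.65/√0.913 = 1.73 rad/s.

ω_n ≈ 1.73 rad/s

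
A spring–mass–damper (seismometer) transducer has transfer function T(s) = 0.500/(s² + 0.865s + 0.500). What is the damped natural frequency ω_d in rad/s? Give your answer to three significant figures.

ω_n = √0.500 = 0.707 rad/s; ζ = 0.865/(2·0.707) = 0.612.
ω_d = 0.707·√(1 − 0.612²) = 0.559 rad/s.

ω_d ≈ 0.559 rad/s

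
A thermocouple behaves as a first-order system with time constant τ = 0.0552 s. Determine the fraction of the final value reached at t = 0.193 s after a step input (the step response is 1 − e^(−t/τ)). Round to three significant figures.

y/y_∞ ≈ 0.970

y(t)/y_∞ = 1 − e^(−t/τ) = 1 − e^(−0.193/0.0552) = 1 − e^(−3.50) = 0.970.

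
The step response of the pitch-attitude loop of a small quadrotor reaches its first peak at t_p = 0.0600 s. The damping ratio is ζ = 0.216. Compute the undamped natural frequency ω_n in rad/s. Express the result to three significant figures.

Peak time t_p = π/ω_d, so ω_d = π/t_p = π/0.0600 = 52.4 rad/s.
ω_n = ω_d/√(1−ζ²) = 52.4/√0.953 = 53.6 rad/s.

ω_n ≈ 53.6 rad/s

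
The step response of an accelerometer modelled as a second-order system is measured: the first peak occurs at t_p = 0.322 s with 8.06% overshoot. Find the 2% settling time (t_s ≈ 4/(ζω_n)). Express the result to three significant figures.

From the overshoot, ζ = −ln(OS)/√(π²+ln²(OS)) = 0.625.
From t_p = π/ω_d, ω_d = π/0.322 = 9.76 rad/s, so ω_n = ω_d/√(1−ζ²) = 12.5 rad/s.
t_s ≈ 4/(ζω_n) = 4/(0.625·12.5) = 0.511 s.

t_s ≈ 0.511 s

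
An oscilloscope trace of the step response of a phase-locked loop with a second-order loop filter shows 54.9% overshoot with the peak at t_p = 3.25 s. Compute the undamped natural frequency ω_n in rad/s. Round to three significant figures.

The overshoot fixes ζ = −ln(OS)/√(π²+ln²(OS)) = 0.187.
From t_p = π/ω_d, ω_d = π/3.25 = 0.967 rad/s, so ω_n = ω_d/√(1−ζ²) = 0.984 rad/s.

ω_n ≈ 0.984 rad/s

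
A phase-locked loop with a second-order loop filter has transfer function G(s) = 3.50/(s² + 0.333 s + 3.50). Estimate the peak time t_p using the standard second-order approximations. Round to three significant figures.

Matching coefficients with s² + 2ζω_n s + ω_n² gives ω_n² = 3.50 ⇒ ω_n = 1.87 rad/s, and ζ = 0.333/(2ω_n) = 0.0890.
The damped frequency ω_d = ω_n√(1−ζ²) = 1.86 rad/s. Then t_p = π/ω_d = 1.69 s.

t_p ≈ 1.69 s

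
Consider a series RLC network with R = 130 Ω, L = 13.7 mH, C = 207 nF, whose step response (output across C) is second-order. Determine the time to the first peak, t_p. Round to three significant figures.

t_p ≈ 0.000173 s

For a series RLC circuit (capacitor voltage as output), ω_n = 1/√(LC) = 1/√(13.7 mH · 207 nF) = 18800 rad/s.
ζ = (R/2)·√(C/L) = (130/2)·√(207 nF/13.7 mH) = 0.253.
ω_d = 18800·√(1 − 0.253²) = 18200 rad/s. t_p = π/ω_d = 0.000173 s.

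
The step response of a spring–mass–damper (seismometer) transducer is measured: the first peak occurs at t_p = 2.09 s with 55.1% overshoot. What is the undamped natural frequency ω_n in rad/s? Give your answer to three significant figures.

The overshoot fixes ζ = −ln(OS)/√(π²+ln²(OS)) = 0.186.
t_p = π/ω_d ⇒ ω_d = 1.50 rad/s; then ω_n = ω_d/√(1−ζ²) = 1.53 rad/s.

ω_n ≈ 1.53 rad/s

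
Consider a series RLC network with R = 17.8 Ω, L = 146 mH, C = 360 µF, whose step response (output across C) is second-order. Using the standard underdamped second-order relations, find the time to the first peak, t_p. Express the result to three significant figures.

t_p ≈ 0.0254 s

For a series RLC circuit (capacitor voltage as output), ω_n = 1/√(LC) = 1/√(146 mH · 360 µF) = 138 rad/s.
ζ = (R/2)·√(C/L) = (17.8/2)·√(360 µF/146 mH) = 0.442.
ω_d = ω_n√(1−ζ²) = 124 rad/s. t_p = π/ω_d = 0.0254 s.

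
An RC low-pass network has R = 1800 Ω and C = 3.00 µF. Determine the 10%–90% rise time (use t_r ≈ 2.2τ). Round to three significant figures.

t_r ≈ 0.0119 s

τ = RC = 1800 × 3.00 µF = 0.00540 s.
t_r ≈ 2.2τ = 0.0119 s.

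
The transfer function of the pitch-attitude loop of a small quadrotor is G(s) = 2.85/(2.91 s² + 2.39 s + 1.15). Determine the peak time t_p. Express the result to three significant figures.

Dividing through by 2.91: denominator becomes s² + 0.8213 s + 0.3952.
So ω_n = √0.3952 = 0.629 rad/s and ζ = 0.8213/(2·0.629) = 0.653.
ω_d = ω_n√(1−ζ²) = 0.476 rad/s. t_p = π/ω_d = 6.60 s.

t_p ≈ 6.60 s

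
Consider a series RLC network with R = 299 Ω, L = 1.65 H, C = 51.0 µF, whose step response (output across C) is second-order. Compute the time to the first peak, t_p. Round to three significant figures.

For a series RLC circuit (capacitor voltage as output), ω_n = 1/√(LC) = 1/√(1.65 H · 51.0 µF) = 109 rad/s.
ζ = (R/2)·√(C/L) = (299/2)·√(51.0 µF/1.65 H) = 0.831.
ω_d = ω_n√(1−ζ²) = 60.6 rad/s. t_p = π/ω_d = 0.0518 s.

t_p ≈ 0.0518 s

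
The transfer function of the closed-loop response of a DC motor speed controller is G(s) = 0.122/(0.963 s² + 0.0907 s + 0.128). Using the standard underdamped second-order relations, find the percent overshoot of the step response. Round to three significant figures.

Dividing through by 0.963: denominator becomes s² + 0.09418 s + 0.1329.
So ω_n = √0.1329 = 0.365 rad/s and ζ = 0.09418/(2·0.365) = 0.129.
%OS = 100 e^{−πζ/√(1−ζ²)} with ζ = 0.129 gives 66.4%.

%OS ≈ 66.4%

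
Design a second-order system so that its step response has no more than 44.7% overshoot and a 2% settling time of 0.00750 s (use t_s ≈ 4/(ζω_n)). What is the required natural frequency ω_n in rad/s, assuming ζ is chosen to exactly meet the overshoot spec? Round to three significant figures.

ω_n ≈ 2150 rad/s

Inverting the overshoot relation: ζ = |ln 0.447|/√(π² + ln²0.447) = 0.248.
From t_s ≈ 4/(ζω_n): ω_n = 4/(ζ·t_s) = 4/(0.248·0.00750) = 2150 rad/s.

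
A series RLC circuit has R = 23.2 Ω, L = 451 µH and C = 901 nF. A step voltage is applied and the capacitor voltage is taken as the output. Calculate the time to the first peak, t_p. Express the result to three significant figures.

t_p ≈ 0.0000741 s

For a series RLC circuit (capacitor voltage as output), ω_n = 1/√(LC) = 1/√(451 µH · 901 nF) = 49600 rad/s.
ζ = (R/2)·√(C/L) = (23.2/2)·√(901 nF/451 µH) = 0.518.
The damped frequency ω_d = ω_n√(1−ζ²) = 42400 rad/s. t_p = π/ω_d = 0.0000741 s.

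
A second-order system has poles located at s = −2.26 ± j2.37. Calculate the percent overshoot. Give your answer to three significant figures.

The poles are at −σ ± jω_d with σ = 2.26 and ω_d = 2.37, so ω_n = √(σ²+ω_d²) = 3.27 rad/s and ζ = σ/ω_n = 0.690.
%OS = 100·exp(−πζ/√(1−ζ²)) = 5.00%.

%OS ≈ 5.00%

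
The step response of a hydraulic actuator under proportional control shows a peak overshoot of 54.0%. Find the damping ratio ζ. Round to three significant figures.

ζ ≈ 0.192

Inverting the overshoot relation: ζ = |ln 0.540|/√(π² + ln²0.540) = 0.192.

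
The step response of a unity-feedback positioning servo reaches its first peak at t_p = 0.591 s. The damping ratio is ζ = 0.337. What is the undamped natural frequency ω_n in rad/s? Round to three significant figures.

Peak time t_p = π/ω_d, so ω_d = π/t_p = π/0.591 = 5.32 rad/s.
ω_n = ω_d/√(1−ζ²) = 5.32/√0.886 = 5.65 rad/s.

ω_n ≈ 5.65 rad/s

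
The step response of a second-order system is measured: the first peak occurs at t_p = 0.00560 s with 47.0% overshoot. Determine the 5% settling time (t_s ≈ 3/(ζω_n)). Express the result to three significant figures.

t_s ≈ 0.0223 s

ζ from %OS: ζ = |ln 0.470|/√(π²+ln²0.470) = 0.234.
From t_p = π/ω_d, ω_d = π/0.00560 = 561 rad/s, so ω_n = ω_d/√(1−ζ²) = 577 rad/s.
t_s ≈ 3/(ζω_n) = 3/(0.234·577) = 0.0223 s.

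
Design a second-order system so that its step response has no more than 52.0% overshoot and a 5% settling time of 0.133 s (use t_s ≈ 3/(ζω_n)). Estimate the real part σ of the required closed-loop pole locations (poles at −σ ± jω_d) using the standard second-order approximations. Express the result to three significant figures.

σ ≈ 22.6

The settling-time spec alone fixes σ = ζω_n = 3/t_s = 3/0.133 = 22.6.
(Overshoot then fixes ζ = 0.204 and hence ω_d = σ·√(1−ζ²)/ζ = 108 rad/s.)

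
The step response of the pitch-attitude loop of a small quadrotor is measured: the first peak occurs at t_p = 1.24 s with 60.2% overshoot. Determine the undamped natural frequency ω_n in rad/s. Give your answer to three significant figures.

ζ from %OS: ζ = |ln 0.602|/√(π²+ln²0.602) = 0.159.
t_p = π/ω_d ⇒ ω_d = 2.53 rad/s; then ω_n = ω_d/√(1−ζ²) = 2.57 rad/s.

ω_n ≈ 2.57 rad/s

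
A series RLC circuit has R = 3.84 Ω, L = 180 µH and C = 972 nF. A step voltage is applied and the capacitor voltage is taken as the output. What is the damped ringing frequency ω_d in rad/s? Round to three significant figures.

For a series RLC circuit (capacitor voltage as output), ω_n = 1/√(LC) = 1/√(180 µH · 972 nF) = 75600 rad/s.
ζ = (R/2)·√(C/L) = (3.84/2)·√(972 nF/180 µH) = 0.141.
The damped frequency ω_d = ω_n√(1−ζ²) = 74800 rad/s.

ω_d ≈ 74800 rad/s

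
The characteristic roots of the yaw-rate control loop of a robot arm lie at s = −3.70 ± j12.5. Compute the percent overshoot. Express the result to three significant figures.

With σ = 3.70, ω_d = 12.5: ω_n = √(σ²+ω_d²) = 13.0 rad/s, ζ = σ/ω_n = 0.284.
%OS = 100·exp(−πζ/√(1−ζ²)) = 39.5%.

%OS ≈ 39.5%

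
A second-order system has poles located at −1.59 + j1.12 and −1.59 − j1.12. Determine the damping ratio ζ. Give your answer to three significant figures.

With σ = 1.59, ω_d = 1.12: ω_n = √(σ²+ω_d²) = 1.94 rad/s, ζ = σ/ω_n = 0.818.

ζ ≈ 0.818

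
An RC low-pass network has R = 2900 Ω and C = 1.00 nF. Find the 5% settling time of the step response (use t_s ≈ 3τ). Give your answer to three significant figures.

t_s ≈ 0.00000870 s

τ = RC = 2900 × 1.00 nF = 0.00000290 s.
t_s ≈ 3τ = 0.00000870 s.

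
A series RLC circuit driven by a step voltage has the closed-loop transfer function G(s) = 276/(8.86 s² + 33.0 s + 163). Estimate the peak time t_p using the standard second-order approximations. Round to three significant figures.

t_p ≈ 0.813 s

Dividing through by 8.86: denominator becomes s² + 3.725 s + 18.40.
So ω_n = √18.40 = 4.29 rad/s and ζ = 3.725/(2·4.29) = 0.434.
ω_d = 4.29·√(1 − 0.434²) = 3.86 rad/s. t_p = π/ω_d = 0.813 s.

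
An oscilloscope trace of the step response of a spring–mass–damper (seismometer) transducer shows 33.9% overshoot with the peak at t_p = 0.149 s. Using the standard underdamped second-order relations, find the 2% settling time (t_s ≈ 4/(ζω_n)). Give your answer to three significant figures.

t_s ≈ 0.551 s

The overshoot fixes ζ = −ln(OS)/√(π²+ln²(OS)) = 0.326.
From t_p = π/ω_d, ω_d = π/0.149 = 21.1 rad/s, so ω_n = ω_d/√(1−ζ²) = 22.3 rad/s.
t_s ≈ 4/(ζω_n) = 4/(0.326·22.3) = 0.551 s.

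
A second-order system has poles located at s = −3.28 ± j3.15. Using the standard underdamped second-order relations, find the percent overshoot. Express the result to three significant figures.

%OS ≈ 3.80%

The poles are at −σ ± jω_d with σ = 3.28 and ω_d = 3.15, so ω_n = √(σ²+ω_d²) = 4.55 rad/s and ζ = σ/ω_n = 0.721.
Overshoot: exp(−π·0.721/√(1−0.721²)) = 0.0380, i.e. 3.80%.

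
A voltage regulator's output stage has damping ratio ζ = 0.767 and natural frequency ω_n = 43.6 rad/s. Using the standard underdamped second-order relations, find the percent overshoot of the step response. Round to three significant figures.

For an underdamped second-order system, %OS = 100·exp(−πζ/√(1−ζ²)).
πζ/√(1−ζ²) = π·0.767/√(1−0.588) = 3.755, so %OS = 100·e^(−3.755) = 2.34%.

%OS ≈ 2.34%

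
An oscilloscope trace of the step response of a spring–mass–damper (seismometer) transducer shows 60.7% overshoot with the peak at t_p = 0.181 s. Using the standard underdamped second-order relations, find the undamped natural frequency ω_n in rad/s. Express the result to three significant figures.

From the overshoot, ζ = −ln(OS)/√(π²+ln²(OS)) = 0.157.
t_p = π/ω_d ⇒ ω_d = 17.4 rad/s; then ω_n = ω_d/√(1−ζ²) = 17.6 rad/s.

ω_n ≈ 17.6 rad/s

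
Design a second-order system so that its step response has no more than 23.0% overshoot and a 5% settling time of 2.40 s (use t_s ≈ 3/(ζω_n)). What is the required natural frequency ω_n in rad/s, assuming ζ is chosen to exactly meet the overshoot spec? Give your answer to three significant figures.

ω_n ≈ 2.95 rad/s

ζ = −ln(OS)/√(π² + (ln OS)²). With OS = 0.230, ln OS = −1.470 and ζ = 1.470/3.468 = 0.424.
Then ω_n = 3/(ζ t_s) = 3/(0.424 × 2.40) = 2.95 rad/s.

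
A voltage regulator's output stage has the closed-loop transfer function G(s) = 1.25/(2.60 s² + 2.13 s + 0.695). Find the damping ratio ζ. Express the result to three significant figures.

ζ ≈ 0.792

Dividing through by 2.60: denominator becomes s² + 0.8192 s + 0.2673.
So ω_n = √0.2673 = 0.517 rad/s and ζ = 0.8192/(2·0.517) = 0.792.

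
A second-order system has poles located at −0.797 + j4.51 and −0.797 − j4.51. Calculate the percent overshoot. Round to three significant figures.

|pole| = ω_n = √(0.797² + 4.51²) = 4.58 rad/s; ζ = cos θ = σ/ω_n = 0.174.
%OS = 100·exp(−πζ/√(1−ζ²)) = 57.4%.

%OS ≈ 57.4%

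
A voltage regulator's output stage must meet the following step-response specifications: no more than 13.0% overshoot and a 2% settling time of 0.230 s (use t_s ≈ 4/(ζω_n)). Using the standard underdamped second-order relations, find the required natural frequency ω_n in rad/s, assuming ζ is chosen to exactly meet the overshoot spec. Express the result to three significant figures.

ω_n ≈ 31.9 rad/s

From %OS = 100·exp(−πζ/√(1−ζ²)), invert to get ζ = −ln(OS)/√(π² + ln²(OS)) with OS = 0.130.
−ln 0.130 = 2.040, so ζ = 2.040/√(π² + 4.163) = 0.545.
Then ω_n = 4/(ζ t_s) = 4/(0.545 × 0.230) = 31.9 rad/s.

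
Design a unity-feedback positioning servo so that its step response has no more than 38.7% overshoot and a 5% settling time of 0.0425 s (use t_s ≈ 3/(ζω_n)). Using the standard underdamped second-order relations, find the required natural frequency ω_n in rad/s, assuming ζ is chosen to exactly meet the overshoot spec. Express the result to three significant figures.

ω_n ≈ 244 rad/s

ζ = −ln(OS)/√(π² + (ln OS)²). With OS = 0.387, ln OS = −0.9493 and ζ = 0.9493/3.282 = 0.289.
From t_s ≈ 3/(ζω_n): ω_n = 3/(ζ·t_s) = 3/(0.289·0.0425) = 244 rad/s.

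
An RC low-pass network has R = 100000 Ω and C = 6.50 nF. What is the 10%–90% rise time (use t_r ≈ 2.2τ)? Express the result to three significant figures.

τ = RC = 100000 × 6.50 nF = 0.000650 s.
t_r ≈ 2.2τ = 0.00143 s.

t_r ≈ 0.00143 s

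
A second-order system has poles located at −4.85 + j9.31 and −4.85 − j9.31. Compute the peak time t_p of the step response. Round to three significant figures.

t_p ≈ 0.337 s

t_p = π/ω_d with ω_d = 9.31 (the imaginary part), so t_p = 0.337 s.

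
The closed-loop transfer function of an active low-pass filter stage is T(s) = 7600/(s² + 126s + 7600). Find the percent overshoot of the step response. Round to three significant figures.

ω_n = √7600 = 87.2 rad/s; ζ = 126/(2·87.2) = 0.723.
%OS = 100 e^{−πζ/√(1−ζ²)} with ζ = 0.723 gives 3.75%.

%OS ≈ 3.75%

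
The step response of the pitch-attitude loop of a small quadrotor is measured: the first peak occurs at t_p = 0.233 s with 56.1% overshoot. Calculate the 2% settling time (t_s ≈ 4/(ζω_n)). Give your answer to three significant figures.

t_s ≈ 1.61 s

The overshoot fixes ζ = −ln(OS)/√(π²+ln²(OS)) = 0.181.
From t_p = π/ω_d, ω_d = π/0.233 = 13.5 rad/s, so ω_n = ω_d/√(1−ζ²) = 13.7 rad/s.
t_s ≈ 4/(ζω_n) = 4/(0.181·13.7) = 1.61 s.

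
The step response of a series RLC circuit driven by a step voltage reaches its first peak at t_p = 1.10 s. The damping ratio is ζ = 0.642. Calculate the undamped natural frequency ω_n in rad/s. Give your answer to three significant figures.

Peak time t_p = π/ω_d, so ω_d = π/t_p = π/1.10 = 2.86 rad/s.
ω_n = ω_d/√(1−ζ²) = 2.86/√0.588 = 3.73 rad/s.

ω_n ≈ 3.73 rad/s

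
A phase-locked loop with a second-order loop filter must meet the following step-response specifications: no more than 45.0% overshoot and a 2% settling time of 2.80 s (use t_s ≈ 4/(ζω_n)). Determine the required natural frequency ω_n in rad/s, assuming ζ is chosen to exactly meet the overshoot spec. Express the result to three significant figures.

ω_n ≈ 5.80 rad/s

Inverting the overshoot relation: ζ = |ln 0.450|/√(π² + ln²0.450) = 0.246.
Then ω_n = 4/(ζ t_s) = 4/(0.246 × 2.80) = 5.80 rad/s.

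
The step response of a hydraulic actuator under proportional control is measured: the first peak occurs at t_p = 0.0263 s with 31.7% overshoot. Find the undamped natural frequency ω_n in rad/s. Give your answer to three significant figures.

The overshoot fixes ζ = −ln(OS)/√(π²+ln²(OS)) = 0.343.
From t_p = π/ω_d, ω_d = π/0.0263 = 119 rad/s, so ω_n = ω_d/√(1−ζ²) = 127 rad/s.

ω_n ≈ 127 rad/s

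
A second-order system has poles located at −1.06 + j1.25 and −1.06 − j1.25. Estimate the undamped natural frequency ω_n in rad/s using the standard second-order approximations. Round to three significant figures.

ω_n ≈ 1.64 rad/s

The poles are at −σ ± jω_d with σ = 1.06 and ω_d = 1.25, so ω_n = √(σ²+ω_d²) = 1.64 rad/s and ζ = σ/ω_n = 0.647.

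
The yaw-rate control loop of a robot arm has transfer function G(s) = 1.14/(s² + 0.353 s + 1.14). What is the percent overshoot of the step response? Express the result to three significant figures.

Comparing the denominator to s² + 2ζω_n s + ω_n²: ω_n = √1.14 = 1.07 rad/s, and 2ζω_n = 0.353 so ζ = 0.353/(2·1.07) = 0.165.
%OS = 100 e^{−πζ/√(1−ζ²)} with ζ = 0.165 gives 59.1%.

%OS ≈ 59.1%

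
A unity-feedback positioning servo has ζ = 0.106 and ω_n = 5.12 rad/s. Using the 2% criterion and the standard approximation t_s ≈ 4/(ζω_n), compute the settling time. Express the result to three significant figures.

t_s ≈ 4/(ζω_n) = 4/(0.106 × 5.12) = 7.37 s.

t_s ≈ 7.37 s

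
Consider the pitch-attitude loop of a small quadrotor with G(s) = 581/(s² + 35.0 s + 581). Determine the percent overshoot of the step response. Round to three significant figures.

Matching coefficients with s² + 2ζω_n s + ω_n² gives ω_n² = 581 ⇒ ω_n = 24.1 rad/s, and ζ = 35.0/(2ω_n) = 0.726.
%OS = 100 e^{−πζ/√(1−ζ²)} with ζ = 0.726 gives 3.63%.

%OS ≈ 3.63%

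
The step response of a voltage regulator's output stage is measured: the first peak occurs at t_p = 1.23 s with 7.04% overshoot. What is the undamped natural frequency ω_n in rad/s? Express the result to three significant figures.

From the overshoot, ζ = −ln(OS)/√(π²+ln²(OS)) = 0.645.
t_p = π/ω_d ⇒ ω_d = 2.55 rad/s; then ω_n = ω_d/√(1−ζ²) = 3.34 rad/s.

ω_n ≈ 3.34 rad/s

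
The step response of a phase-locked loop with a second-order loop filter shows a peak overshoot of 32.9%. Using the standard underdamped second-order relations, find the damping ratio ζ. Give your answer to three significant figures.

ζ ≈ 0.334

From %OS = 100·exp(−πζ/√(1−ζ²)), invert to get ζ = −ln(OS)/√(π² + ln²(OS)) with OS = 0.329.
−ln 0.329 = 1.112, so ζ = 1.112/√(π² + 1.236) = 0.334.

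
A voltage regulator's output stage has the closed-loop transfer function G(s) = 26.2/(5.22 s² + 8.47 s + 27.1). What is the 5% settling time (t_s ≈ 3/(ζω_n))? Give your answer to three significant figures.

t_s ≈ 3.70 s

Dividing through by 5.22: denominator becomes s² + 1.623 s + 5.192.
So ω_n = √5.192 = 2.28 rad/s and ζ = 1.623/(2·2.28) = 0.356.
t_s ≈ 3/(ζω_n) = 3.70 s.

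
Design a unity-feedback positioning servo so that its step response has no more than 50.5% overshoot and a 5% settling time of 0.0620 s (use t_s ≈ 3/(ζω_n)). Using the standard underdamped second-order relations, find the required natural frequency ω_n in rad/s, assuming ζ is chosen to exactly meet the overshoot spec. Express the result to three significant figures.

From %OS = 100·exp(−πζ/√(1−ζ²)), invert to get ζ = −ln(OS)/√(π² + ln²(OS)) with OS = 0.505.
−ln 0.505 = 0.6832, so ζ = 0.6832/√(π² + 0.4668) = 0.213.
Then ω_n = 3/(ζ t_s) = 3/(0.213 × 0.0620) = 228 rad/s.

ω_n ≈ 228 rad/s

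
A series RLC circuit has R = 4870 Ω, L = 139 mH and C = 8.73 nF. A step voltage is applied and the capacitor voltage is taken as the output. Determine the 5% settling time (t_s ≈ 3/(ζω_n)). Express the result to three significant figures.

For a series RLC circuit (capacitor voltage as output), ω_n = 1/√(LC) = 1/√(139 mH · 8.73 nF) = 28700 rad/s.
ζ = (R/2)·√(C/L) = (4870/2)·√(8.73 nF/139 mH) = 0.610.
t_s ≈ 3/(ζω_n) = 0.000171 s.

t_s ≈ 0.000171 s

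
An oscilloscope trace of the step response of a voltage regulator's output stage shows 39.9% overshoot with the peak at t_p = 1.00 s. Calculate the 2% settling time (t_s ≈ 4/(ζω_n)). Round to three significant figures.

From the overshoot, ζ = −ln(OS)/√(π²+ln²(OS)) = 0.281.
t_p = π/ω_d ⇒ ω_d = 3.14 rad/s; then ω_n = ω_d/√(1−ζ²) = 3.27 rad/s.
t_s ≈ 4/(ζω_n) = 4/(0.281·3.27) = 4.35 s.

t_s ≈ 4.35 s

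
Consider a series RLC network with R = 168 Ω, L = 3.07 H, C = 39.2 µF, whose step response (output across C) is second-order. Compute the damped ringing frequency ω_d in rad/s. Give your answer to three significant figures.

ω_d ≈ 87.0 rad/s

For a series RLC circuit (capacitor voltage as output), ω_n = 1/√(LC) = 1/√(3.07 H · 39.2 µF) = 91.2 rad/s.
ζ = (R/2)·√(C/L) = (168/2)·√(39.2 µF/3.07 H) = 0.300.
The damped frequency ω_d = ω_n√(1−ζ²) = 87.0 rad/s.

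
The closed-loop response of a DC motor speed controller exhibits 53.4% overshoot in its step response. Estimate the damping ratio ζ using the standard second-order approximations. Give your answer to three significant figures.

Inverting the overshoot relation: ζ = |ln 0.534|/√(π² + ln²0.534) = 0.196.

ζ ≈ 0.196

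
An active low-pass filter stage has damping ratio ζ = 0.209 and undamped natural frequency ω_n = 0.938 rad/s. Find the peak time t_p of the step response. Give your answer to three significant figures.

The damped frequency is ω_d = ω_n√(1−ζ²) = 0.938·√(1−0.0437) = 0.917 rad/s.
Peak time t_p = π/ω_d = π/0.917 = 3.42 s.

t_p ≈ 3.42 s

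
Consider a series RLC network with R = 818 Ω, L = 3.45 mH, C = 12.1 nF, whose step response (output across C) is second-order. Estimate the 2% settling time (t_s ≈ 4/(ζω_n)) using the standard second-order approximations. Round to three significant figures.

t_s ≈ 0.0000337 s

For a series RLC circuit (capacitor voltage as output), ω_n = 1/√(LC) = 1/√(3.45 mH · 12.1 nF) = 155000 rad/s.
ζ = (R/2)·√(C/L) = (818/2)·√(12.1 nF/3.45 mH) = 0.766.
t_s ≈ 4/(ζω_n) = 0.0000337 s.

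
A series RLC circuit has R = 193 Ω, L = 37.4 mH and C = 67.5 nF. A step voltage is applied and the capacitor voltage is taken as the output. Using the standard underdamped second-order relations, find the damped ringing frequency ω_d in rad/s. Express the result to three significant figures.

For a series RLC circuit (capacitor voltage as output), ω_n = 1/√(LC) = 1/√(37.4 mH · 67.5 nF) = 19900 rad/s.
ζ = (R/2)·√(C/L) = (193/2)·√(67.5 nF/37.4 mH) = 0.130.
ω_d = 19900·√(1 − 0.130²) = 19700 rad/s.

ω_d ≈ 19700 rad/s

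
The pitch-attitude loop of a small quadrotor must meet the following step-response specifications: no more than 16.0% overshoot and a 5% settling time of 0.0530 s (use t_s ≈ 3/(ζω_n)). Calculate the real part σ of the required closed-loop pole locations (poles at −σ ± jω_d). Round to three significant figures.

The settling-time spec alone fixes σ = ζω_n = 3/t_s = 3/0.0530 = 56.6.
(Overshoot then fixes ζ = 0.504 and hence ω_d = σ·√(1−ζ²)/ζ = 97.0 rad/s.)

σ ≈ 56.6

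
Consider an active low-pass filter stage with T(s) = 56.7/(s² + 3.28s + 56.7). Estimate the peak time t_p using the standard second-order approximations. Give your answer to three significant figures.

t_p ≈ 0.427 s

Matching coefficients with s² + 2ζω_n s + ω_n² gives ω_n² = 56.7 ⇒ ω_n = 7.53 rad/s, and ζ = 3.28/(2ω_n) = 0.218.
ω_d = 7.53·√(1 − 0.218²) = 7.35 rad/s. Then t_p = π/ω_d = 0.427 s.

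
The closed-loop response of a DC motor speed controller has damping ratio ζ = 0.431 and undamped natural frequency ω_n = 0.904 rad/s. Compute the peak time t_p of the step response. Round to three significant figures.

t_p ≈ 3.85 s

The damped frequency is ω_d = ω_n√(1−ζ²) = 0.904·√(1−0.186) = 0.816 rad/s.
Peak time t_p = π/ω_d = π/0.816 = 3.85 s.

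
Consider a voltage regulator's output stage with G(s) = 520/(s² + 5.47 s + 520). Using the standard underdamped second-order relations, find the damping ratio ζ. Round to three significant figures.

Comparing the denominator to s² + 2ζω_n s + ω_n²: ω_n = √520 = 22.8 rad/s, and 2ζω_n = 5.47 so ζ = 5.47/(2·22.8) = 0.120.

ζ ≈ 0.120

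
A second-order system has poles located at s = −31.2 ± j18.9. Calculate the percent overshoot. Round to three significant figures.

%OS ≈ 0.559%

With σ = 31.2, ω_d = 18.9: ω_n = √(σ²+ω_d²) = 36.5 rad/s, ζ = σ/ω_n = 0.855.
%OS = 100·exp(−πζ/√(1−ζ²)) = 0.559%.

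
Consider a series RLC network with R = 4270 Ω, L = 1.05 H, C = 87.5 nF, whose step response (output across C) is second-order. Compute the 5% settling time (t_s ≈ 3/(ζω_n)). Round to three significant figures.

For a series RLC circuit (capacitor voltage as output), ω_n = 1/√(LC) = 1/√(1.05 H · 87.5 nF) = 3300 rad/s.
ζ = (R/2)·√(C/L) = (4270/2)·√(87.5 nF/1.05 H) = 0.616.
t_s ≈ 3/(ζω_n) = 0.00148 s.

t_s ≈ 0.00148 s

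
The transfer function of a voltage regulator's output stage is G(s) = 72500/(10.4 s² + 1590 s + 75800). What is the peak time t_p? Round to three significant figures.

Dividing through by 10.4: denominator becomes s² + 152.9 s + 7288.
So ω_n = √7288 = 85.4 rad/s and ζ = 152.9/(2·85.4) = 0.895.
ω_d = ω_n√(1−ζ²) = 38.0 rad/s. t_p = π/ω_d = 0.0826 s.

t_p ≈ 0.0826 s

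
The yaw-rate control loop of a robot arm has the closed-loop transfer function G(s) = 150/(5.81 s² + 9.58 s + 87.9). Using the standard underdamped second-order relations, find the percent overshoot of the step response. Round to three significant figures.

%OS ≈ 50.6%

Dividing through by 5.81: denominator becomes s² + 1.649 s + 15.13.
So ω_n = √15.13 = 3.89 rad/s and ζ = 1.649/(2·3.89) = 0.212.
%OS = 100 e^{−πζ/√(1−ζ²)} with ζ = 0.212 gives 50.6%.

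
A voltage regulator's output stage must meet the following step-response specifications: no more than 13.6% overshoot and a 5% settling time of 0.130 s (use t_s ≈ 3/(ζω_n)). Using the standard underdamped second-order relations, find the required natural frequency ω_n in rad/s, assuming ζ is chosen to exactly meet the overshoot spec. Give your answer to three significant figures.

ω_n ≈ 43.0 rad/s

ζ = −ln(OS)/√(π² + (ln OS)²). With OS = 0.136, ln OS = −1.995 and ζ = 1.995/3.722 = 0.536.
Then ω_n = 3/(ζ t_s) = 3/(0.536 × 0.130) = 43.0 rad/s.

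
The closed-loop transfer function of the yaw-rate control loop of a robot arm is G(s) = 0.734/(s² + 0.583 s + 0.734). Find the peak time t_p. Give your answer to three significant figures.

t_p ≈ 3.90 s

ω_n = √0.734 = 0.857 rad/s; ζ = 0.583/(2·0.857) = 0.340.
ω_d = ω_n√(1−ζ²) = 0.806 rad/s. Then t_p = π/ω_d = 3.90 s.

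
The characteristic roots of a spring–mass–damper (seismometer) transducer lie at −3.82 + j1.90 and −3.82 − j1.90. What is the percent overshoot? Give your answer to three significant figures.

The poles are at −σ ± jω_d with σ = 3.82 and ω_d = 1.90, so ω_n = √(σ²+ω_d²) = 4.27 rad/s and ζ = σ/ω_n = 0.895.
Overshoot: exp(−π·0.895/√(1−0.895²)) = 0.00181, i.e. 0.181%.

%OS ≈ 0.181%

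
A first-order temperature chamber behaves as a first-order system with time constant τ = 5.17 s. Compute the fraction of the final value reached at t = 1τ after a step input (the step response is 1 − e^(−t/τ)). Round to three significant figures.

y/y_∞ ≈ 0.632

y(t)/y_∞ = 1 − e^(−t/τ) = 1 − e^(−1) = 1 − e^(−1.00) = 0.632.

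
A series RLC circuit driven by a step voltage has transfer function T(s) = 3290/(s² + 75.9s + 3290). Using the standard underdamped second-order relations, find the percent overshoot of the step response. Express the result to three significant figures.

%OS ≈ 6.25%

Comparing the denominator to s² + 2ζω_n s + ω_n²: ω_n = √3290 = 57.4 rad/s, and 2ζω_n = 75.9 so ζ = 75.9/(2·57.4) = 0.662.
Overshoot: exp(−π·0.662/√(1−0.662²)) = 0.0625, i.e. 6.25%.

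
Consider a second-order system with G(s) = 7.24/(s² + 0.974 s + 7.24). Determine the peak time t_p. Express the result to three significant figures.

ω_n = √7.24 = 2.69 rad/s; ζ = 0.974/(2·2.69) = 0.181.
ω_d = 2.69·√(1 − 0.181²) = 2.65 rad/s. Then t_p = π/ω_d = 1.19 s.

t_p ≈ 1.19 s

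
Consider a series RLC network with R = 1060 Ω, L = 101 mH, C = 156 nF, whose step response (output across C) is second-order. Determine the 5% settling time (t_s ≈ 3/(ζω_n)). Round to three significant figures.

For a series RLC circuit (capacitor voltage as output), ω_n = 1/√(LC) = 1/√(101 mH · 156 nF) = 7970 rad/s.
ζ = (R/2)·√(C/L) = (1060/2)·√(156 nF/101 mH) = 0.659.
t_s ≈ 3/(ζω_n) = 0.000572 s.

t_s ≈ 0.000572 s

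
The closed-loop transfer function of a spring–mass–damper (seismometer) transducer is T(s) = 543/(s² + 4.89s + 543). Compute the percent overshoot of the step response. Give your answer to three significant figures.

Comparing the denominator to s² + 2ζω_n s + ω_n²: ω_n = √543 = 23.3 rad/s, and 2ζω_n = 4.89 so ζ = 4.89/(2·23.3) = 0.105.
%OS = 100·exp(−πζ/√(1−ζ²)) = 71.8%.

%OS ≈ 71.8%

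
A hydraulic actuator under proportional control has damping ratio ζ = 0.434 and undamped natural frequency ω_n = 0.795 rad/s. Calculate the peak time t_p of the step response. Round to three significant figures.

The damped frequency is ω_d = ω_n√(1−ζ²) = 0.795·√(1−0.188) = 0.716 rad/s.
Peak time t_p = π/ω_d = π/0.716 = 4.39 s.

t_p ≈ 4.39 s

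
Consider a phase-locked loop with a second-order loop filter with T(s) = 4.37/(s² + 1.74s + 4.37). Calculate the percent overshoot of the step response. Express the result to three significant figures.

%OS ≈ 23.7%

ω_n = √4.37 = 2.09 rad/s; ζ = 1.74/(2·2.09) = 0.416.
%OS = 100 e^{−πζ/√(1−ζ²)} with ζ = 0.416 gives 23.7%.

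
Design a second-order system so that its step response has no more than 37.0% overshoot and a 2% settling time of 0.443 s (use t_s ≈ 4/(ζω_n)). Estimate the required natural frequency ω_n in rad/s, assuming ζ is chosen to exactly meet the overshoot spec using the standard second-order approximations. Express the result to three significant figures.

ω_n ≈ 29.9 rad/s

Inverting the overshoot relation: ζ = |ln 0.370|/√(π² + ln²0.370) = 0.302.
From t_s ≈ 4/(ζω_n): ω_n = 4/(ζ·t_s) = 4/(0.302·0.443) = 29.9 rad/s.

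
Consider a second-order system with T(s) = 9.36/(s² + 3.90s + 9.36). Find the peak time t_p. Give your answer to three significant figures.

t_p ≈ 1.33 s

Matching coefficients with s² + 2ζω_n s + ω_n² gives ω_n² = 9.36 ⇒ ω_n = 3.06 rad/s, and ζ = 3.90/(2ω_n) = 0.637.
ω_d = ω_n√(1−ζ²) = 2.36 rad/s. Then t_p = π/ω_d = 1.33 s.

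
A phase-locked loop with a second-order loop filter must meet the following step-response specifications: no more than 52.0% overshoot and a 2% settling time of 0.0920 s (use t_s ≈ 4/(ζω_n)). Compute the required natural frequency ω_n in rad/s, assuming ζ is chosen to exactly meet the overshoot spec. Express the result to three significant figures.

From %OS = 100·exp(−πζ/√(1−ζ²)), invert to get ζ = −ln(OS)/√(π² + ln²(OS)) with OS = 0.520.
−ln 0.520 = 0.6539, so ζ = 0.6539/√(π² + 0.4276) = 0.204.
Then ω_n = 4/(ζ t_s) = 4/(0.204 × 0.0920) = 213 rad/s.

ω_n ≈ 213 rad/s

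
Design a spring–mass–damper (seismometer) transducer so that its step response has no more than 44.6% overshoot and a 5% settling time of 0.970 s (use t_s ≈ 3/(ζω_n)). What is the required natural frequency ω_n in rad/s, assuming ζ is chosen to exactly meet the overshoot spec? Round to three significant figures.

ω_n ≈ 12.4 rad/s

ζ = −ln(OS)/√(π² + (ln OS)²). With OS = 0.446, ln OS = −0.8074 and ζ = 0.8074/3.244 = 0.249.
From t_s ≈ 3/(ζω_n): ω_n = 3/(ζ·t_s) = 3/(0.249·0.970) = 12.4 rad/s.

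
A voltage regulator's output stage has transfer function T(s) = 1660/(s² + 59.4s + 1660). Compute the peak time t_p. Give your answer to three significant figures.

ω_n = √1660 = 40.7 rad/s; ζ = 59.4/(2·40.7) = 0.729.
The damped frequency ω_d = ω_n√(1−ζ²) = 27.9 rad/s. Then t_p = π/ω_d = 0.113 s.

t_p ≈ 0.113 s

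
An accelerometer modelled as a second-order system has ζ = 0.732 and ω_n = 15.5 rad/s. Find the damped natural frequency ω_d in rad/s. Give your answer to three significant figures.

ω_d = ω_n√(1−ζ²) = 15.5·√0.464 = 10.6 rad/s.

ω_d ≈ 10.6 rad/s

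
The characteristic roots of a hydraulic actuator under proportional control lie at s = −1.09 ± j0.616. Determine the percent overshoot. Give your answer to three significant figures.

The poles are at −σ ± jω_d with σ = 1.09 and ω_d = 0.616, so ω_n = √(σ²+ω_d²) = 1.25 rad/s and ζ = σ/ω_n = 0.871.
%OS = 100 e^{−πζ/√(1−ζ²)} with ζ = 0.871 gives 0.385%.

%OS ≈ 0.385%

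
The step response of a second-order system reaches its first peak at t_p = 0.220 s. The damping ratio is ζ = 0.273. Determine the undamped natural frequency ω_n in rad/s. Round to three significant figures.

ω_n ≈ 14.8 rad/s

Peak time t_p = π/ω_d, so ω_d = π/t_p = π/0.220 = 14.3 rad/s.
ω_n = ω_d/√(1−ζ²) = 14.3/√0.925 = 14.8 rad/s.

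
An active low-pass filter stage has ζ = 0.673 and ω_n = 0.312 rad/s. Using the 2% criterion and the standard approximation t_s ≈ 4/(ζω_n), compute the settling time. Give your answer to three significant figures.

t_s ≈ 4/(ζω_n) = 4/(0.673 × 0.312) = 19.0 s.

t_s ≈ 19.0 s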